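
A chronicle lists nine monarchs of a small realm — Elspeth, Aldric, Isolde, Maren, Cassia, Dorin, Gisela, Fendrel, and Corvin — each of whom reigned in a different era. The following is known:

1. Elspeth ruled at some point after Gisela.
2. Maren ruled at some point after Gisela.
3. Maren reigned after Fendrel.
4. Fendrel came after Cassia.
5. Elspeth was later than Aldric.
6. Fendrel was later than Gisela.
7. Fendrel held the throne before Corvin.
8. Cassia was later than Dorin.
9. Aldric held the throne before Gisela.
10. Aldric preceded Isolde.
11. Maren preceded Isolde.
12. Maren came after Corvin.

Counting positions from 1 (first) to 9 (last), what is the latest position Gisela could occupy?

Gisela must come before Corvin, Elspeth, Fendrel, Isolde, and Maren — 5 rulers forced after them.
Everything else can be placed before Gisela in some valid order, so Gisela can sit as late as position 9 − 5 = 4.

4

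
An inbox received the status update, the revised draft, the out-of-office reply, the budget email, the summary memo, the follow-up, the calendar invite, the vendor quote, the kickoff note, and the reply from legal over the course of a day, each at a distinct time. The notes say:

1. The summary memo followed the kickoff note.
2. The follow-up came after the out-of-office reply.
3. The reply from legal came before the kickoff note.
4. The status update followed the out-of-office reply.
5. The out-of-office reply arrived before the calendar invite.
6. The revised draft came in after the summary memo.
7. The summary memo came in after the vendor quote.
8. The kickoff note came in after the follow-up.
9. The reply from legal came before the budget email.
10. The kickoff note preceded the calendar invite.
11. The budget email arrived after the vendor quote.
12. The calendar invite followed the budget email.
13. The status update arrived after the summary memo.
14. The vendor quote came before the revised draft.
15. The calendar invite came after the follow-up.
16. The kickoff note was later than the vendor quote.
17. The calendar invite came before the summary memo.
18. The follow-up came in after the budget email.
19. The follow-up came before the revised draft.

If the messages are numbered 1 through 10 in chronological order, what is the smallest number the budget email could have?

3

The reply from legal and the vendor quote must both come before the budget email — 2 forced predecessors.
Nothing else is forced ahead of the budget email, so its earliest slot is position 2 + 1 = 3.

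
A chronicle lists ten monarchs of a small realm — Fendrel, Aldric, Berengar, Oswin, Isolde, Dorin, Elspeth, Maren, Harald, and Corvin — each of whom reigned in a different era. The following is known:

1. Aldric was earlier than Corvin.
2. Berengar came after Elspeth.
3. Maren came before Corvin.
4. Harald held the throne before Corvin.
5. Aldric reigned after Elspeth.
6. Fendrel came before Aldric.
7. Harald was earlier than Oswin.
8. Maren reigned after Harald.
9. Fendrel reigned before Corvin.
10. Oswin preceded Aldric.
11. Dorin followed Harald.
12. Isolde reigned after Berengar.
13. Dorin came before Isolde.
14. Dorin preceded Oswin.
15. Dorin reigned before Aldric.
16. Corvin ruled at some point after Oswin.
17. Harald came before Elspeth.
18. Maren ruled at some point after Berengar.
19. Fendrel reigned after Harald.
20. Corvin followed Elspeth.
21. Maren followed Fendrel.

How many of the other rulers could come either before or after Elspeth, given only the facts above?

3

Forced before Elspeth: Harald; forced after Elspeth: Aldric, Berengar, Corvin, Isolde, and Maren.
That leaves Dorin, Fendrel, and Oswin with no forced order relative to Elspeth — 3.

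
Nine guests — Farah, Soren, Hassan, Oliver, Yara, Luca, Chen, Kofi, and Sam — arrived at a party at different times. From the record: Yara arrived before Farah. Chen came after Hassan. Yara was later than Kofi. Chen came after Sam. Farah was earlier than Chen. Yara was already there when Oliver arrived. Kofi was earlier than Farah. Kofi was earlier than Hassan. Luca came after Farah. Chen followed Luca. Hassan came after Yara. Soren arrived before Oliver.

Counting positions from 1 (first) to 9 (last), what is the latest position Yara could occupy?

4

Yara must come before Chen, Farah, Hassan, Luca, and Oliver — 5 guests forced after them.
Everything else can be placed before Yara in some valid order, so Yara can sit as late as position 9 − 5 = 4.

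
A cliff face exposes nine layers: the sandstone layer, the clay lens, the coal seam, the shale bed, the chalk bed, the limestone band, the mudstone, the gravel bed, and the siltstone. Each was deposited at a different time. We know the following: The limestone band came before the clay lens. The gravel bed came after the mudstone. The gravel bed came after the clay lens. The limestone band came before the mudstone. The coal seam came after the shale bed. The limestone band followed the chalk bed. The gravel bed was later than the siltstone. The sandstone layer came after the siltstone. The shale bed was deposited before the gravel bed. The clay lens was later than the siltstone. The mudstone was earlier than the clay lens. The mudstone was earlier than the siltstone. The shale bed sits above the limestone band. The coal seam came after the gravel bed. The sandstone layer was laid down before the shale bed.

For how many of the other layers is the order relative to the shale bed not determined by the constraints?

1

Forced before the shale bed: the chalk bed, the limestone band, the mudstone, the sandstone layer, and the siltstone; forced after the shale bed: the coal seam and the gravel bed.
That leaves the clay lens with no forced order relative to the shale bed — 1.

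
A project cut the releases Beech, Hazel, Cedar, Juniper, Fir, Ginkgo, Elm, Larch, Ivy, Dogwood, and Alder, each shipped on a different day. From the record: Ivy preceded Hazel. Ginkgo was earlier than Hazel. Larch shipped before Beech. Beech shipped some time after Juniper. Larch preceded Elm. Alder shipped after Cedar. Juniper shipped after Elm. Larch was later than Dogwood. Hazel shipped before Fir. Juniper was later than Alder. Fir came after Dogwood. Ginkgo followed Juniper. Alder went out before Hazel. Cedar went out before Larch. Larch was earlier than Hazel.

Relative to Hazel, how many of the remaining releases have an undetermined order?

1

Forced before Hazel: Alder, Cedar, Dogwood, Elm, Ginkgo, Ivy, Juniper, and Larch; forced after Hazel: Fir.
That leaves Beech with no forced order relative to Hazel — 1.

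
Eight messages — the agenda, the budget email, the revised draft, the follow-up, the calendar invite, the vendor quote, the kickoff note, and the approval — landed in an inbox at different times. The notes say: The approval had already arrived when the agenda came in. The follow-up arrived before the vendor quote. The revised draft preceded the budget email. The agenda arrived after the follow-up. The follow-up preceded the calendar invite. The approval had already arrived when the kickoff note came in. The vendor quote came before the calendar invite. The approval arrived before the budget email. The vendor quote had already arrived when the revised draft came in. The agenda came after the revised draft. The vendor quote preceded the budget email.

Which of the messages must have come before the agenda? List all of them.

Directly stated before the agenda: the approval, the follow-up, and the revised draft.
The vendor quote reaches the agenda via the vendor quote → the revised draft → the agenda.

the approval, the follow-up, the revised draft, the vendor quote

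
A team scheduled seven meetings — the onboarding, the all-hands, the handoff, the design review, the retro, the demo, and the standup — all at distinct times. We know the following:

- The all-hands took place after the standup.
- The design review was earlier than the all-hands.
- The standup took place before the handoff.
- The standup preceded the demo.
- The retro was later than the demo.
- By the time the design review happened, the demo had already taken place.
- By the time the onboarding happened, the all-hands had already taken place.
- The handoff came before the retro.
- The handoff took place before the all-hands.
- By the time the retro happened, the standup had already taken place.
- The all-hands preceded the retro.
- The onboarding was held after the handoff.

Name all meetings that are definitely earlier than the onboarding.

the all-hands, the demo, the design review, the handoff, the standup

Directly stated before the onboarding: the all-hands and the handoff.
The demo reaches the onboarding via the demo → the design review → the all-hands → the onboarding.
The design review reaches the onboarding via the design review → the all-hands → the onboarding.
The standup reaches the onboarding via the standup → the handoff → the onboarding.
No chain forces the retro ahead of the onboarding.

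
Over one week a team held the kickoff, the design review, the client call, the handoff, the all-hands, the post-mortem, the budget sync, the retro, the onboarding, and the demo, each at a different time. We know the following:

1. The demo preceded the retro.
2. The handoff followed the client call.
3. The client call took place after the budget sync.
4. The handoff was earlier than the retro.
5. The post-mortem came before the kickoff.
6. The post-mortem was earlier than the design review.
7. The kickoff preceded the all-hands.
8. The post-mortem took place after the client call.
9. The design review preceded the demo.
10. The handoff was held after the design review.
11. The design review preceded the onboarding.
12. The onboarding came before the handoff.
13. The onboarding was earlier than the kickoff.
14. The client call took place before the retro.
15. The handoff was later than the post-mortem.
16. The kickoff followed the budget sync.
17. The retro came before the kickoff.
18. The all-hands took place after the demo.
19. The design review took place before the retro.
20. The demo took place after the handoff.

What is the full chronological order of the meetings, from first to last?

the budget sync, the client call, the post-mortem, the design review, the onboarding, the handoff, the demo, the retro, the kickoff, the all-hands

The constraints fix every adjacent pair, so only one ordering works:
the budget sync → the client call → the post-mortem → the design review → the onboarding → the handoff → the demo → the retro → the kickoff → the all-hands.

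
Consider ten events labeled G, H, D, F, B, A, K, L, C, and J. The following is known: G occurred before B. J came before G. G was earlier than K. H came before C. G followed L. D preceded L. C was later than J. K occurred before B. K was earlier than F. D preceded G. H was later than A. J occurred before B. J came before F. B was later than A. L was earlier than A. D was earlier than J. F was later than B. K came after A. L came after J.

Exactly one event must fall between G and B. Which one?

Tracing the constraints gives G → K → B, so K sits after G and before B.
No other event is forced both after G and before B.

K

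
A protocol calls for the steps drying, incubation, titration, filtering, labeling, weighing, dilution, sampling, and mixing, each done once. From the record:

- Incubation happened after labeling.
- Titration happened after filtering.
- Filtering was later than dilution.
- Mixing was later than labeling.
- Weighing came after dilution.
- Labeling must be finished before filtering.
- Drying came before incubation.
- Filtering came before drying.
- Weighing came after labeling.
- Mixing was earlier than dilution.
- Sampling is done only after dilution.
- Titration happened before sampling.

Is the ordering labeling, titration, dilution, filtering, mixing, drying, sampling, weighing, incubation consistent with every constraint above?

The constraints require mixing before dilution, but in the proposed sequence dilution appears ahead of mixing. That one violation is enough.

no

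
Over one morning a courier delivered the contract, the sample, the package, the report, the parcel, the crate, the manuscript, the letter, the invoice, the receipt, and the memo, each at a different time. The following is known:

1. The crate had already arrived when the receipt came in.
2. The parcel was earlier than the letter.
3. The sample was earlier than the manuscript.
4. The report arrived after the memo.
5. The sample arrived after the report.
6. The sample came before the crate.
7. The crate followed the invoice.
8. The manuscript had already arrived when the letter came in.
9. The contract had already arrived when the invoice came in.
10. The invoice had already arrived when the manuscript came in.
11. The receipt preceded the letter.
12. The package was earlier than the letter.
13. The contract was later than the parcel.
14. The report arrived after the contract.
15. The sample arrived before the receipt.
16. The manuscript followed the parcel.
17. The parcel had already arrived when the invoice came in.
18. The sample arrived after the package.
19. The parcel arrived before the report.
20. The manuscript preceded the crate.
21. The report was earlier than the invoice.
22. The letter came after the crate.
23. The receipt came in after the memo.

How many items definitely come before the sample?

5

Directly stated before the sample: the package and the report.
The contract reaches the sample via the contract → the report → the sample.
The memo reaches the sample via the memo → the report → the sample.
The parcel reaches the sample via the parcel → the report → the sample.
No chain forces the letter (or any of the others) ahead of the sample.
That's the contract, the memo, the package, the parcel, and the report — 5 in all.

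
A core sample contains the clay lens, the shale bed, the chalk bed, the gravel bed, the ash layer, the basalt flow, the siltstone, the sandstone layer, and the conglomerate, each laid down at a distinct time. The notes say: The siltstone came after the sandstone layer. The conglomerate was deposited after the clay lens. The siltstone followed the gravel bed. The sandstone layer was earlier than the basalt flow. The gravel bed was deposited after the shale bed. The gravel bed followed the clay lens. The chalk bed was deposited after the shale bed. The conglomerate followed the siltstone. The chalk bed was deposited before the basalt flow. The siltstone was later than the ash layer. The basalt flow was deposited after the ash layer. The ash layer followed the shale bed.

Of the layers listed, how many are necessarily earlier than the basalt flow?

4

Directly stated before the basalt flow: the ash layer, the chalk bed, and the sandstone layer.
The shale bed reaches the basalt flow via the shale bed → the chalk bed → the basalt flow.
No chain forces the conglomerate (or any of the others) ahead of the basalt flow.
That's the ash layer, the chalk bed, the sandstone layer, and the shale bed — 4 in all.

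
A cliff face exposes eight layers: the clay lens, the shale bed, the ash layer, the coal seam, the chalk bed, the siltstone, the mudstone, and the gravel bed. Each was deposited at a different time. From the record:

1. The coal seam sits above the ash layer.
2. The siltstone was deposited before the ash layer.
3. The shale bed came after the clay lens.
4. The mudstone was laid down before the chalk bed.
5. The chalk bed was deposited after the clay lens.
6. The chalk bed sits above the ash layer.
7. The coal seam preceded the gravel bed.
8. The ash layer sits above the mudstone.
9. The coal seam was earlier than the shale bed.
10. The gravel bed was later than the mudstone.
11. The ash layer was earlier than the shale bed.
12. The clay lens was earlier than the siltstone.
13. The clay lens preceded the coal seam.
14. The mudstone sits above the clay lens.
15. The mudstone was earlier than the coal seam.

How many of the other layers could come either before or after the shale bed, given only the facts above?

Forced before the shale bed: the ash layer, the clay lens, the coal seam, the mudstone, and the siltstone.
That leaves the chalk bed and the gravel bed with no forced order relative to the shale bed — 2.

2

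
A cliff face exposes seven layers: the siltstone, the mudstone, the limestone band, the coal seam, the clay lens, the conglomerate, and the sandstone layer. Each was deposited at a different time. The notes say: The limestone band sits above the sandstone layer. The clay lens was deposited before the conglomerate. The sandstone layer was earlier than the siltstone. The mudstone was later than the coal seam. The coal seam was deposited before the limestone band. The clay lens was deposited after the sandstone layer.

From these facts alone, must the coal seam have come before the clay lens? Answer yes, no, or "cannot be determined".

cannot be determined

No chain of stated constraints runs from the coal seam to the clay lens, and none runs from the clay lens to the coal seam either.
So the relative order of the coal seam and the clay lens is not fixed by the given facts.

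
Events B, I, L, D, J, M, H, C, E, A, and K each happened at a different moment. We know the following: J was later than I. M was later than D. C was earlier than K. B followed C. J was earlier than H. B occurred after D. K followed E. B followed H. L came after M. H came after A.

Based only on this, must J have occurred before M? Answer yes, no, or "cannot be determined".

No chain of stated constraints runs from J to M, and none runs from M to J either.
So the relative order of J and M is not fixed by the given facts.

cannot be determined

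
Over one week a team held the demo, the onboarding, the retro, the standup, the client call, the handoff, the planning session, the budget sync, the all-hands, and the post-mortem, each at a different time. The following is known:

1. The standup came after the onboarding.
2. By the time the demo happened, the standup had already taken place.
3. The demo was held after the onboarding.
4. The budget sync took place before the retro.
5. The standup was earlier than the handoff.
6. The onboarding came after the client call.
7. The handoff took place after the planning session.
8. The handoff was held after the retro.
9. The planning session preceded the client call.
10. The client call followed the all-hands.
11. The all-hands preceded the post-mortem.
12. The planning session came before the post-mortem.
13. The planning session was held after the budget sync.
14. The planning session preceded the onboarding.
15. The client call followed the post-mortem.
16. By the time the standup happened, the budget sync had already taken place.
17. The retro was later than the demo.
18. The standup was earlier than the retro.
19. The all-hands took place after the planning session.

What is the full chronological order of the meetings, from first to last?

the budget sync, the planning session, the all-hands, the post-mortem, the client call, the onboarding, the standup, the demo, the retro, the handoff

The constraints fix every adjacent pair, so only one ordering works:
the budget sync → the planning session → the all-hands → the post-mortem → the client call → the onboarding → the standup → the demo → the retro → the handoff.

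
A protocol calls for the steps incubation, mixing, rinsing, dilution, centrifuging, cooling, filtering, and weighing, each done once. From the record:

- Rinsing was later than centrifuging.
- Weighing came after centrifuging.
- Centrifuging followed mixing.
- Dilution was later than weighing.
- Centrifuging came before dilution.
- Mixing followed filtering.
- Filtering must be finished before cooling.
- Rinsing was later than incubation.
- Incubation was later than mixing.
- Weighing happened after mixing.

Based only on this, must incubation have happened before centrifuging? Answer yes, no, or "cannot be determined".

No chain of stated constraints runs from incubation to centrifuging, and none runs from centrifuging to incubation either.
So the relative order of incubation and centrifuging is not fixed by the given facts.

cannot be determined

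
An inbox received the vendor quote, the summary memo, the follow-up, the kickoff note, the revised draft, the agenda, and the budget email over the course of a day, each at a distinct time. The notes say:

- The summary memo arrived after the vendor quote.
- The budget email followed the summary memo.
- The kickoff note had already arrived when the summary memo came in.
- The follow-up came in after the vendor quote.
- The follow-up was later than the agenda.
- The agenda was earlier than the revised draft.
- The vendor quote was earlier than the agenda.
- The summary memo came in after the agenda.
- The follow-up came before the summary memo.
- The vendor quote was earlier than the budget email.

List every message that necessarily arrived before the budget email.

Directly stated before the budget email: the summary memo and the vendor quote.
The agenda reaches the budget email via the agenda → the summary memo → the budget email.
The follow-up reaches the budget email via the follow-up → the summary memo → the budget email.
The kickoff note reaches the budget email via the kickoff note → the summary memo → the budget email.

the agenda, the follow-up, the kickoff note, the summary memo, the vendor quote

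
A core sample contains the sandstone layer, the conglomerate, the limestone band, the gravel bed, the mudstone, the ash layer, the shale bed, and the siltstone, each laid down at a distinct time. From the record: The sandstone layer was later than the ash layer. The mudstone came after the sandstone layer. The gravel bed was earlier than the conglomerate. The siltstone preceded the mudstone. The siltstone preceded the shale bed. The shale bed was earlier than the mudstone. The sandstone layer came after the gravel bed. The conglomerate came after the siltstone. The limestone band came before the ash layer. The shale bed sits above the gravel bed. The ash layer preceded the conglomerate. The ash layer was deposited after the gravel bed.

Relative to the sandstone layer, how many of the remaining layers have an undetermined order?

Forced before the sandstone layer: the ash layer, the gravel bed, and the limestone band; forced after the sandstone layer: the mudstone.
That leaves the conglomerate, the shale bed, and the siltstone with no forced order relative to the sandstone layer — 3.

3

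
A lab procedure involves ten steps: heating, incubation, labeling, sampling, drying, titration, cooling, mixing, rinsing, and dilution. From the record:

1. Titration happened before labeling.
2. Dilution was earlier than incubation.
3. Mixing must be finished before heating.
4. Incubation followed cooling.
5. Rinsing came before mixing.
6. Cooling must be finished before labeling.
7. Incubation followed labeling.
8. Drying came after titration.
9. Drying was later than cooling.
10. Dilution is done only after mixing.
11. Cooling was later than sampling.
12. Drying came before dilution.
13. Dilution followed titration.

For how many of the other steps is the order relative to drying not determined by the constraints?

4

Forced before drying: cooling, sampling, and titration; forced after drying: dilution and incubation.
That leaves heating, labeling, mixing, and rinsing with no forced order relative to drying — 4.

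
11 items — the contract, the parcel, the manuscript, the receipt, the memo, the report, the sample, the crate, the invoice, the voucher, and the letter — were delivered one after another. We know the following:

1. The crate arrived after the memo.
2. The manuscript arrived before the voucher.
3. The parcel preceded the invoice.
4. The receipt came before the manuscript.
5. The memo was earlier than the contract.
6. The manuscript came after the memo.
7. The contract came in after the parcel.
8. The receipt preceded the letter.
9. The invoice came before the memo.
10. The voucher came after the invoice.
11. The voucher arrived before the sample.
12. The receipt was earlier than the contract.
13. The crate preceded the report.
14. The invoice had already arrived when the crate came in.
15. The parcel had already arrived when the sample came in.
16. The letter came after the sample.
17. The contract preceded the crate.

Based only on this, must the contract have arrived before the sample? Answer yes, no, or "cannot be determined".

cannot be determined

No chain of stated constraints runs from the contract to the sample, and none runs from the sample to the contract either.
So the relative order of the contract and the sample is not fixed by the given facts.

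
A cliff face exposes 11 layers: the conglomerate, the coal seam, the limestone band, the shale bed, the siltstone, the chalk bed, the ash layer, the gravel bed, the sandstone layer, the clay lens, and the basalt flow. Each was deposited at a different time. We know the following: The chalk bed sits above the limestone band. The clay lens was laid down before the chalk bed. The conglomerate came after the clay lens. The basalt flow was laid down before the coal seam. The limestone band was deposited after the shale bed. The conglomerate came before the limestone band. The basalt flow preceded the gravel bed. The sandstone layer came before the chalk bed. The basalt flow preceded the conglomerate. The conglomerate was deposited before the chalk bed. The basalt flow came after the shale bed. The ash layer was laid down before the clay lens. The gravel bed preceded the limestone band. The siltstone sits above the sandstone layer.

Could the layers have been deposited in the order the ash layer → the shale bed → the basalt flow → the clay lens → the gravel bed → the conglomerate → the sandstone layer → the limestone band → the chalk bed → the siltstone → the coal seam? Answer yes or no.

Check each stated constraint against the proposed order — e.g. the shale bed is ahead of the limestone band; the basalt flow is ahead of the coal seam. Every pair is in the required order; nothing is violated.

yes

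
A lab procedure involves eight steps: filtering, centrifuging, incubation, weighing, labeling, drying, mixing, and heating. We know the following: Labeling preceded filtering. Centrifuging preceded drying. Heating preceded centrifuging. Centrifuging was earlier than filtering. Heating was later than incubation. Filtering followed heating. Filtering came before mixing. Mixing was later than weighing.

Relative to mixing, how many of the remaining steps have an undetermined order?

Forced before mixing: centrifuging, filtering, heating, incubation, labeling, and weighing.
That leaves drying with no forced order relative to mixing — 1.

1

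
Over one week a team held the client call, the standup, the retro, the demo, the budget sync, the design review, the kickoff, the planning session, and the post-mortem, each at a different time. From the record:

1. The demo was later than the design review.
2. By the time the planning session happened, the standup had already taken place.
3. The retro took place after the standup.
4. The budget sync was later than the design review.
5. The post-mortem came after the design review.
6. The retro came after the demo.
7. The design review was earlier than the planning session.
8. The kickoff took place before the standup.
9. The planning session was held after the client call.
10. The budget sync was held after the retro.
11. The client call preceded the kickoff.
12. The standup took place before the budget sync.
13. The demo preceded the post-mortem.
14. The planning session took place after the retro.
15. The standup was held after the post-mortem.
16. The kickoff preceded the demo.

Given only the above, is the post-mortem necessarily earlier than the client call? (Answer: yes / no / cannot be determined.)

Tracing the constraints gives the client call → the kickoff → the demo → the post-mortem, so the client call must come before the post-mortem.
That means the post-mortem cannot be before the client call.

no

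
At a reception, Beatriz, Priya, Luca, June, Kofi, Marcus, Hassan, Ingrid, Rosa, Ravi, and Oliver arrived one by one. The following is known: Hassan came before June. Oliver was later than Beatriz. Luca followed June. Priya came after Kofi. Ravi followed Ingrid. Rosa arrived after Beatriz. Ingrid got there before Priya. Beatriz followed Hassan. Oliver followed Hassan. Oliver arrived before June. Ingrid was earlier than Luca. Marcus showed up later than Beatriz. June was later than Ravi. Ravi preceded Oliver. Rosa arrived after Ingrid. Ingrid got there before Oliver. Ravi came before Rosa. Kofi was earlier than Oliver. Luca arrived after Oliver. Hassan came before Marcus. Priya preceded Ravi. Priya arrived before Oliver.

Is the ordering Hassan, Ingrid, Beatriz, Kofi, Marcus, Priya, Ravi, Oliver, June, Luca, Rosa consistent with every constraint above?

Check each stated constraint against the proposed order — e.g. Ingrid is ahead of Luca; Ingrid is ahead of Rosa. Every pair is in the required order; nothing is violated.

yes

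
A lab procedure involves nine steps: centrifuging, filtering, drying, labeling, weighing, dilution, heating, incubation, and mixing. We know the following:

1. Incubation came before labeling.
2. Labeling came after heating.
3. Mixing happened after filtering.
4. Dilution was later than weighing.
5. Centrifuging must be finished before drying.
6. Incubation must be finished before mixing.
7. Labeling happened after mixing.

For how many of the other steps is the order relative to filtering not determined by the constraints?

Forced after filtering: labeling and mixing.
That leaves centrifuging, dilution, drying, heating, incubation, and weighing with no forced order relative to filtering — 6.

6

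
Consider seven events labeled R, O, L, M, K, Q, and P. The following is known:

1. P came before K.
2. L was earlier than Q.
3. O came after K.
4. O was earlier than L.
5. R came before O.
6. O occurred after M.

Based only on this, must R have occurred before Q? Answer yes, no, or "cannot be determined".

yes

Chain the constraints: R → O → L → Q. Each link is directly stated, so R comes before Q.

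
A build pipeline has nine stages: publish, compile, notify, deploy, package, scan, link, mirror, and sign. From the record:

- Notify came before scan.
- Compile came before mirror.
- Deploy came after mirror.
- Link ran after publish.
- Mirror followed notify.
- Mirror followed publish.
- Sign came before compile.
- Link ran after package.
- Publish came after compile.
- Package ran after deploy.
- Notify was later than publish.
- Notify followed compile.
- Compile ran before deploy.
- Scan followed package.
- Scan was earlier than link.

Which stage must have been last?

Every other stage has a chain of constraints placing it before link, so link is last.

link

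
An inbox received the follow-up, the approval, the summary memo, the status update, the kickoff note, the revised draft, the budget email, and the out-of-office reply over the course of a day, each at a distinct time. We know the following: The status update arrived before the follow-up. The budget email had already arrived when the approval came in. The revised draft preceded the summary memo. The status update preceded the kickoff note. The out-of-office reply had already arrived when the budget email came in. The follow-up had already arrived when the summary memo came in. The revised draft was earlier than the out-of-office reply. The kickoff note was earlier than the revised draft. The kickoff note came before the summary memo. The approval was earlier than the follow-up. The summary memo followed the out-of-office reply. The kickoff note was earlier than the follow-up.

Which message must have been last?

Every other message has a chain of constraints placing it before the summary memo, so the summary memo is last.

the summary memo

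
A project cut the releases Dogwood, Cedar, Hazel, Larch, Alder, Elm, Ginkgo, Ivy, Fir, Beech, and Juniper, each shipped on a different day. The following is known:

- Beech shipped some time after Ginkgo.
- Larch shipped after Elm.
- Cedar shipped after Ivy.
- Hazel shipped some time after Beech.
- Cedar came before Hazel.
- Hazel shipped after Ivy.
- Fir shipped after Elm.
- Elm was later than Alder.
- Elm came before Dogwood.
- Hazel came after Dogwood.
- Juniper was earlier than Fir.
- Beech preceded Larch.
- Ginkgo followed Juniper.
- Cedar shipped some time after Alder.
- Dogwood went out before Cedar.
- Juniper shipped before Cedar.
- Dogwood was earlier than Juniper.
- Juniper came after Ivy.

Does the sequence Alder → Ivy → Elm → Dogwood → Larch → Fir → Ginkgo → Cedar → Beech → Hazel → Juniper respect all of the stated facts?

no

The constraints require Juniper before Ginkgo, but in the proposed sequence Ginkgo appears ahead of Juniper. That one violation is enough.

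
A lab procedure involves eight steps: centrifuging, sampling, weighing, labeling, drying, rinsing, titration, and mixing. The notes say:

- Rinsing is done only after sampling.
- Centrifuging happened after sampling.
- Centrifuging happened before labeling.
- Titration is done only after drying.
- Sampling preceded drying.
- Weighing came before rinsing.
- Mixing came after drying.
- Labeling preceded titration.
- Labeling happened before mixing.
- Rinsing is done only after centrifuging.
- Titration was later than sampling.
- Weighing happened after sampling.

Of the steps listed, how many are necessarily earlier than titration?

Directly stated before titration: drying, labeling, and sampling.
Centrifuging reaches titration via centrifuging → labeling → titration.
That's centrifuging, drying, labeling, and sampling — 4 in all.

4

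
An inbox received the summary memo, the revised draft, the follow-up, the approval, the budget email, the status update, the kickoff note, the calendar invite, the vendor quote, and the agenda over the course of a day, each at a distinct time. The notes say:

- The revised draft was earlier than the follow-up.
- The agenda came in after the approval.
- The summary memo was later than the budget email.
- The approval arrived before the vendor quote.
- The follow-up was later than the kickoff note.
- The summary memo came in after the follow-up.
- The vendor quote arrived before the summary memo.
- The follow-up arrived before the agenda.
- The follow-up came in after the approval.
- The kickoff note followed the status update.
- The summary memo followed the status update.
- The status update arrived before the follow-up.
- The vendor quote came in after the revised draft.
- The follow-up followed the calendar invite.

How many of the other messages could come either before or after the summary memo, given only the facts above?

Forced before the summary memo: the approval, the budget email, the calendar invite, the follow-up, the kickoff note, the revised draft, the status update, and the vendor quote.
That leaves the agenda with no forced order relative to the summary memo — 1.

1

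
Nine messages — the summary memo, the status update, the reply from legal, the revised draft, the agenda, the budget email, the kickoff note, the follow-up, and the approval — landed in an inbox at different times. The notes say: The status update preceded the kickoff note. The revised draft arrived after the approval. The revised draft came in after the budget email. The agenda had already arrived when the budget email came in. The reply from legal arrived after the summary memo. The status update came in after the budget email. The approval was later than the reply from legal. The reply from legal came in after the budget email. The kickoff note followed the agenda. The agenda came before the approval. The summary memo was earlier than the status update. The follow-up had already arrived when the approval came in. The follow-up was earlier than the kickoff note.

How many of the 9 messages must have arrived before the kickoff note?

5

Directly stated before the kickoff note: the agenda, the follow-up, and the status update.
The budget email reaches the kickoff note via the budget email → the status update → the kickoff note.
The summary memo reaches the kickoff note via the summary memo → the status update → the kickoff note.
That's the agenda, the budget email, the follow-up, the status update, and the summary memo — 5 in all.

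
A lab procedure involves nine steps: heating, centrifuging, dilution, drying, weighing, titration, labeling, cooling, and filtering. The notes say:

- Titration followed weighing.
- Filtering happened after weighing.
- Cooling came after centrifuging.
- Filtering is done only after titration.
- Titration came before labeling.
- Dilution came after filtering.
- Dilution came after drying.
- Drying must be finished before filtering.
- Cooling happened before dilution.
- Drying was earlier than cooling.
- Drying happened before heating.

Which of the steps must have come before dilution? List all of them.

Directly stated before dilution: cooling, drying, and filtering.
Centrifuging reaches dilution via centrifuging → cooling → dilution.
Titration reaches dilution via titration → filtering → dilution.
Weighing reaches dilution via weighing → filtering → dilution.
No chain forces heating (or any of the others) ahead of dilution.

centrifuging, cooling, drying, filtering, titration, weighing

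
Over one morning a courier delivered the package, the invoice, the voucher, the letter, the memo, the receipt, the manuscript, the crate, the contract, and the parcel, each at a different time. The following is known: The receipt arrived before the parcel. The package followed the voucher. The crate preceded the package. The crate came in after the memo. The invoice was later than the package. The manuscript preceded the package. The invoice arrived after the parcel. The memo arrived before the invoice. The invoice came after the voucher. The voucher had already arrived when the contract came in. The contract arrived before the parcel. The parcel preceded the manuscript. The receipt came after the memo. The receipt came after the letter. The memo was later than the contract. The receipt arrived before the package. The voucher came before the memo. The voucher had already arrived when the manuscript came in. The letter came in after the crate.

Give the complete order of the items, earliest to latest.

the voucher, the contract, the memo, the crate, the letter, the receipt, the parcel, the manuscript, the package, the invoice

The constraints fix every adjacent pair, so only one ordering works:
the voucher → the contract → the memo → the crate → the letter → the receipt → the parcel → the manuscript → the package → the invoice.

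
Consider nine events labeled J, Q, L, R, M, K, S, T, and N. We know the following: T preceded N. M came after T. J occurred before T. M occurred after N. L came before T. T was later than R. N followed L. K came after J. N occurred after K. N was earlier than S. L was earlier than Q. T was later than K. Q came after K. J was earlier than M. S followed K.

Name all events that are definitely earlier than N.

Directly stated before N: K, L, and T.
J reaches N via J → T → N.
R reaches N via R → T → N.
No chain forces M (or any of the others) ahead of N.

J, K, L, R, T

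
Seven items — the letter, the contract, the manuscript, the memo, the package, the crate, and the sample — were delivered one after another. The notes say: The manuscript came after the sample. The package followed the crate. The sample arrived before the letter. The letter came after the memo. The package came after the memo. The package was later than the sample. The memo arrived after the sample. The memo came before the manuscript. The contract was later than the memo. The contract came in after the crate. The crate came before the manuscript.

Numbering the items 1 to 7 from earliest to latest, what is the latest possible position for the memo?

3

The memo must come before the contract, the letter, the manuscript, and the package — 4 items forced after it.
Everything else can be placed before the memo in some valid order, so the memo can sit as late as position 7 − 4 = 3.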